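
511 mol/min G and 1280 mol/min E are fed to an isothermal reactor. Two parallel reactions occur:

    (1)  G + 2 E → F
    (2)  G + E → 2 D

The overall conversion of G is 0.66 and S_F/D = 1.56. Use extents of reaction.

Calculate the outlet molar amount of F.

255 mol/min

Conversion of G: G consumed = 0.66 × 511 = 337.3 mol/min = 1ξ₁ + 1ξ₂.
Selectivity: 1ξ₁ / (2ξ₂) = 1.56 → ξ₁ = 3.12 ξ₂.
Substitute: (1·3.12 + 1) ξ₂ = 337.3 → ξ₂ = 81.86 mol/min, ξ₁ = 255.4 mol/min.
Outlet amounts (n = n₀ + Σ ν·ξ):
  G: 511 − 1(255.4) − 1(81.86) = 173.7
  E: 1280 − 2(255.4) − 1(81.86) = 687.3
  F: 0 + 1(255.4) = 255.4
  D: 0 + 2(81.86) = 163.7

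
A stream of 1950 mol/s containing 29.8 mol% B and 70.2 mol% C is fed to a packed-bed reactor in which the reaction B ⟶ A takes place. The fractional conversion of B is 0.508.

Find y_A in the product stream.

0.151

B reacted = 0.508 × 581.1 = 295.2 mol/s; ν_B = −1, so ξ = 295.2/1 = 295.2 mol/s.
Outlet amounts (n = n₀ + ν ξ):
  B: 581.1 − 1(295.2) = 285.9
  A: 0 + 1(295.2) = 295.2
  C: 1369 (inert)
Total out = 1950 mol/s; y_A = 295.2 / 1950 = 0.1514.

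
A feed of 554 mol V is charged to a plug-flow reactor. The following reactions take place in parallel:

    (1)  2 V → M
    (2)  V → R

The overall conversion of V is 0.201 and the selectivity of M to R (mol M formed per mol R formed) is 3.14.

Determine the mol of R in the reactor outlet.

15.3 mol

Conversion of V: V consumed = 0.201 × 554 = 111.4 mol = 2ξ₁ + 1ξ₂.
Selectivity: 1ξ₁ / (1ξ₂) = 3.14 → ξ₁ = 3.14 ξ₂.
Substitute: (2·3.14 + 1) ξ₂ = 111.4 → ξ₂ = 15.3 mol, ξ₁ = 48.03 mol.
Outlet amounts (n = n₀ + Σ ν·ξ):
  V: 554 − 2(48.03) − 1(15.3) = 442.6
  M: 0 + 1(48.03) = 48.03
  R: 0 + 1(15.3) = 15.3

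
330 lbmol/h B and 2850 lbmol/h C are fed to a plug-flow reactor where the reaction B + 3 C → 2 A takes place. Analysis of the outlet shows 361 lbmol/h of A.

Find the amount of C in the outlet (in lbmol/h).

For A: n = n₀ + 2ξ → 361 = 0 + 2ξ, giving ξ = 180.5 lbmol/h.
Outlet amounts (n = n₀ + ν ξ):
  B: 330 − 1(180.5) = 149.5
  C: 2850 − 3(180.5) = 2308
  A: 0 + 2(180.5) = 361

2310 lbmol/h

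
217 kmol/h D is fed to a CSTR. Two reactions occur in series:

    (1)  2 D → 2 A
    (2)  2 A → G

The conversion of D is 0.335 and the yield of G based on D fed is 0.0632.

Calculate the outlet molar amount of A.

Conversion of D: D consumed = 2ξ₁ = 0.335 × 217 → ξ₁ = 36.35 kmol/h.
Yield of G: 1ξ₂ / 217 = 0.0632 → ξ₂ = 13.71 kmol/h.
Outlet amounts (n = n₀ + Σ ν·ξ):
  D: 217 − 2(36.35) = 144.3
  A: 0 + 2(36.35) − 2(13.71) = 45.27
  G: 0 + 1(13.71) = 13.71

45.3 kmol/h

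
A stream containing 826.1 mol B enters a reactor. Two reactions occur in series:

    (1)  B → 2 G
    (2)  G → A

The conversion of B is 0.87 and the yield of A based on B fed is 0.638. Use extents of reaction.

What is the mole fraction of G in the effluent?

Conversion of B: B consumed = 1ξ₁ = 0.87 × 826.1 → ξ₁ = 718.7 mol.
Yield of A: 1ξ₂ / 826.1 = 0.638 → ξ₂ = 527.1 mol.
Outlet amounts (n = n₀ + Σ ν·ξ):
  B: 826.1 − 1(718.7) = 107.4
  G: 0 + 2(718.7) − 1(527.1) = 910.4
  A: 0 + 1(527.1) = 527.1
Total out = 1545 mol; y_G = 910.4 / 1545 = 0.5893.

0.589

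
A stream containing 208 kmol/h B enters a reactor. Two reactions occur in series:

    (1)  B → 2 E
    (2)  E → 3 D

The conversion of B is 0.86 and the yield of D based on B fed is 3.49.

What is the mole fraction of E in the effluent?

Conversion of B: B consumed = 1ξ₁ = 0.86 × 208 → ξ₁ = 178.9 kmol/h.
Yield of D: 3ξ₂ / 208 = 3.49 → ξ₂ = 242 kmol/h.
Outlet amounts (n = n₀ + Σ ν·ξ):
  B: 208 − 1(178.9) = 29.12
  E: 0 + 2(178.9) − 1(242) = 115.8
  D: 0 + 3(242) = 725.9
Total out = 870.8 kmol/h; y_E = 115.8 / 870.8 = 0.133.

0.133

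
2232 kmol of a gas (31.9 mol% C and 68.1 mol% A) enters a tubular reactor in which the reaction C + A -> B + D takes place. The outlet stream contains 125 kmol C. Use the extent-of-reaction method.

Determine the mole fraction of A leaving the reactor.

For C: n = n₀ − 1ξ → 125 = 712 − 1ξ, giving ξ = 587 kmol.
Outlet amounts (n = n₀ + ν ξ):
  C: 712 − 1(587) = 125
  A: 1520 − 1(587) = 933
  B: 0 + 1(587) = 587
  D: 0 + 1(587) = 587
Total out = 2232 kmol; y_A = 933 / 2232 = 0.418.

0.418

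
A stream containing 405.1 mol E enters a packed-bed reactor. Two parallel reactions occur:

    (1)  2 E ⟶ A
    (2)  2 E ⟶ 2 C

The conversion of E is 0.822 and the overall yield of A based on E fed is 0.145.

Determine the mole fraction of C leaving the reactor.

0.622

Yield of A: 1ξ₁ / 405.1 = 0.145 → ξ₁ = 58.74 mol.
Conversion of E: 2ξ₁ + 2ξ₂ = 0.822 × 405.1 = 333 → ξ₂ = 107.8 mol.
Outlet amounts (n = n₀ + Σ ν·ξ):
  E: 405.1 − 2(58.74) − 2(107.8) = 72.11
  A: 0 + 1(58.74) = 58.74
  C: 0 + 2(107.8) = 215.5
Total out = 346.4 mol; y_C = 215.5 / 346.4 = 0.6222.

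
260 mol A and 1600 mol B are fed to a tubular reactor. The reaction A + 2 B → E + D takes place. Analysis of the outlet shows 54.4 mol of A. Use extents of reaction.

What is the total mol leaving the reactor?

1650 mol

For A: n = n₀ − 1ξ → 54.4 = 260 − 1ξ, giving ξ = 205.6 mol.
Outlet amounts (n = n₀ + ν ξ):
  A: 260 − 1(205.6) = 54.4
  B: 1600 − 2(205.6) = 1189
  E: 0 + 1(205.6) = 205.6
  D: 0 + 1(205.6) = 205.6
Total out = 54.4 + 1189 + 205.6 + 205.6 = 1654 mol.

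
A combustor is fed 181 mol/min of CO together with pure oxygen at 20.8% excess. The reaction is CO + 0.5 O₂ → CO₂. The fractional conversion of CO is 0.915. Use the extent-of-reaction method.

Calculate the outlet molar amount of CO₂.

Stoichiometric O₂ = 0.5 × 181 = 90.5 mol/min; O₂ fed = 90.5 × 1.208 = 109.3 mol/min.
Fuel reacted = 0.915 × 181 → ξ = 165.6 mol/min.
Outlet (n = n₀ + ν ξ):
  CO: 181 − 1(165.6) = 15.38
  O₂: 109.3 − 0.5(165.6) = 26.52
  CO₂: 0 + 1(165.6) = 165.6

166 mol/min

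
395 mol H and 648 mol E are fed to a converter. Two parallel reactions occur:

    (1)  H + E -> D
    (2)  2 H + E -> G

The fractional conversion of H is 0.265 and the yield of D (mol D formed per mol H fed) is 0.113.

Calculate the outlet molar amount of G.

30 mol

Yield of D: 1ξ₁ / 395 = 0.113 → ξ₁ = 44.63 mol.
Conversion of H: 1ξ₁ + 2ξ₂ = 0.265 × 395 = 104.7 → ξ₂ = 30.02 mol.
Outlet amounts (n = n₀ + Σ ν·ξ):
  H: 395 − 1(44.63) − 2(30.02) = 290.3
  E: 648 − 1(44.63) − 1(30.02) = 573.3
  D: 0 + 1(44.63) = 44.63
  G: 0 + 1(30.02) = 30.02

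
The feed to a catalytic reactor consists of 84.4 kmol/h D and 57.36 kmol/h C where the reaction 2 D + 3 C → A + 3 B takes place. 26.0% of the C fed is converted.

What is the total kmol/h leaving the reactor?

137 kmol/h

C reacted = 0.26 × 57.36 = 14.91 kmol/h; ν_C = −3, so ξ = 14.91/3 = 4.971 kmol/h.
Outlet amounts (n = n₀ + ν ξ):
  D: 84.4 − 2(4.971) = 74.46
  C: 57.36 − 3(4.971) = 42.45
  A: 0 + 1(4.971) = 4.971
  B: 0 + 3(4.971) = 14.91
Total out = 74.46 + 42.45 + 4.971 + 14.91 = 136.8 kmol/h.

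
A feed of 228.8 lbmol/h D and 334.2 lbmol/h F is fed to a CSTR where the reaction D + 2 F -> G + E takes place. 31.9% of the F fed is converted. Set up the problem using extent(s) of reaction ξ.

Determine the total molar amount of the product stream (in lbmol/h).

510 lbmol/h

F reacted = 0.319 × 334.2 = 106.6 lbmol/h; ν_F = −2, so ξ = 106.6/2 = 53.3 lbmol/h.
Outlet amounts (n = n₀ + ν ξ):
  D: 228.8 − 1(53.3) = 175.5
  F: 334.2 − 2(53.3) = 227.6
  G: 0 + 1(53.3) = 53.3
  E: 0 + 1(53.3) = 53.3
Total out = 175.5 + 227.6 + 53.3 + 53.3 = 509.7 lbmol/h.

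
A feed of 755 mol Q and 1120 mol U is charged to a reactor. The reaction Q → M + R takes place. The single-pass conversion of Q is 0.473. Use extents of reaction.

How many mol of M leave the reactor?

Q reacted = 0.473 × 755 = 357.1 mol; ν_Q = −1, so ξ = 357.1/1 = 357.1 mol.
Outlet amounts (n = n₀ + ν ξ):
  Q: 755 − 1(357.1) = 397.9
  M: 0 + 1(357.1) = 357.1
  R: 0 + 1(357.1) = 357.1
  U: 1120 (inert)

357 mol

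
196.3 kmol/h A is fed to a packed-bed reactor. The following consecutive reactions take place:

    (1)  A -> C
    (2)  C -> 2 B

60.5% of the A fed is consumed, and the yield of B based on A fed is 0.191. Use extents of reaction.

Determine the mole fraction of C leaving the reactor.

0.465

Conversion of A: A consumed = 1ξ₁ = 0.605 × 196.3 → ξ₁ = 118.8 kmol/h.
Yield of B: 2ξ₂ / 196.3 = 0.191 → ξ₂ = 18.75 kmol/h.
Outlet amounts (n = n₀ + Σ ν·ξ):
  A: 196.3 − 1(118.8) = 77.54
  C: 0 + 1(118.8) − 1(18.75) = 100
  B: 0 + 2(18.75) = 37.49
Total out = 215 kmol/h; y_C = 100 / 215 = 0.4651.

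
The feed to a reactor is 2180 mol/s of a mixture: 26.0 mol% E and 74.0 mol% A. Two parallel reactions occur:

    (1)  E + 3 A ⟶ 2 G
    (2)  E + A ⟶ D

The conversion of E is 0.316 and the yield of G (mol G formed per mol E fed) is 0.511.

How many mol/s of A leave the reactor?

1140 mol/s

Yield of G: 2ξ₁ / 566.8 = 0.511 → ξ₁ = 144.8 mol/s.
Conversion of E: 1ξ₁ + 1ξ₂ = 0.316 × 566.8 = 179.1 → ξ₂ = 34.29 mol/s.
Outlet amounts (n = n₀ + Σ ν·ξ):
  E: 566.8 − 1(144.8) − 1(34.29) = 387.7
  A: 1613 − 3(144.8) − 1(34.29) = 1144
  G: 0 + 2(144.8) = 289.6
  D: 0 + 1(34.29) = 34.29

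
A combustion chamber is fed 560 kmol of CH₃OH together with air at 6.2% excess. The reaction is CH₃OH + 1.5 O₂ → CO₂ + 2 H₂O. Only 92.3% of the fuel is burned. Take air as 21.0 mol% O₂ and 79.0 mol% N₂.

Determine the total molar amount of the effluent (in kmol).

5070 kmol

Stoichiometric O₂ = 1.5 × 560 = 840 kmol; O₂ fed = 840 × 1.062 = 892.1 kmol.
N₂ fed = 892.1 × 79/21 = 3356 kmol.
Fuel reacted = 0.923 × 560 → ξ = 516.9 kmol.
Outlet (n = n₀ + ν ξ):
  CH₃OH: 560 − 1(516.9) = 43.12
  O₂: 892.1 − 1.5(516.9) = 116.8
  N₂: 3356 (inert)
  CO₂: 0 + 1(516.9) = 516.9
  H₂O: 0 + 2(516.9) = 1034
Total out = 43.12 + 116.8 + 3356 + 516.9 + 1034 = 5066 kmol.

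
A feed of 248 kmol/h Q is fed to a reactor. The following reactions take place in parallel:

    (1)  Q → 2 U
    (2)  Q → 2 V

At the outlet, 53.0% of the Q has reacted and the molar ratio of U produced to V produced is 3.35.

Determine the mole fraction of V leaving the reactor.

0.159

Conversion of Q: Q consumed = 0.53 × 248 = 131.4 kmol/h = 1ξ₁ + 1ξ₂.
Selectivity: 2ξ₁ / (2ξ₂) = 3.35 → ξ₁ = 3.35 ξ₂.
Substitute: (1·3.35 + 1) ξ₂ = 131.4 → ξ₂ = 30.22 kmol/h, ξ₁ = 101.2 kmol/h.
Outlet amounts (n = n₀ + Σ ν·ξ):
  Q: 248 − 1(101.2) − 1(30.22) = 116.6
  U: 0 + 2(101.2) = 202.4
  V: 0 + 2(30.22) = 60.43
Total out = 379.4 kmol/h; y_V = 60.43 / 379.4 = 0.1593.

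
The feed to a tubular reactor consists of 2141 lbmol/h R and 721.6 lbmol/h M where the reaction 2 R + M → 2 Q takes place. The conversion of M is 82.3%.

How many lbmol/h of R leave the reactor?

M reacted = 0.823 × 721.6 = 593.9 lbmol/h; ν_M = −1, so ξ = 593.9/1 = 593.9 lbmol/h.
Outlet amounts (n = n₀ + ν ξ):
  R: 2141 − 2(593.9) = 953.2
  M: 721.6 − 1(593.9) = 127.7
  Q: 0 + 2(593.9) = 1188

953 lbmol/h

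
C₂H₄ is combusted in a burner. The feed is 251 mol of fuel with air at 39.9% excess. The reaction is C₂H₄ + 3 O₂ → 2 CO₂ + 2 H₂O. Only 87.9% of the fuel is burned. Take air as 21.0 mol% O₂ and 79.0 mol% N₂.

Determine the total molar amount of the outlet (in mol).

Stoichiometric O₂ = 3 × 251 = 753 mol; O₂ fed = 753 × 1.399 = 1053 mol.
N₂ fed = 1053 × 79/21 = 3963 mol.
Fuel reacted = 0.879 × 251 → ξ = 220.6 mol.
Outlet (n = n₀ + ν ξ):
  C₂H₄: 251 − 1(220.6) = 30.37
  O₂: 1053 − 3(220.6) = 391.6
  N₂: 3963 (inert)
  CO₂: 0 + 2(220.6) = 441.3
  H₂O: 0 + 2(220.6) = 441.3
Total out = 30.37 + 391.6 + 3963 + 441.3 + 441.3 = 5267 mol.

5270 mol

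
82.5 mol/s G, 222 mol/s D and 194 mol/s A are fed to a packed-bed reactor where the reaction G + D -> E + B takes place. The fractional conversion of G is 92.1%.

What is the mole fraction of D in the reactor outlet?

0.293

G reacted = 0.921 × 82.5 = 75.98 mol/s; ν_G = −1, so ξ = 75.98/1 = 75.98 mol/s.
Outlet amounts (n = n₀ + ν ξ):
  G: 82.5 − 1(75.98) = 6.517
  D: 222 − 1(75.98) = 146
  E: 0 + 1(75.98) = 75.98
  B: 0 + 1(75.98) = 75.98
  A: 194 (inert)
Total out = 498.5 mol/s; y_D = 146 / 498.5 = 0.2929.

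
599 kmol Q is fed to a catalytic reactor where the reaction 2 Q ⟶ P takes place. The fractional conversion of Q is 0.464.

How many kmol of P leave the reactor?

Q reacted = 0.464 × 599 = 277.9 kmol; ν_Q = −2, so ξ = 277.9/2 = 139 kmol.
Outlet amounts (n = n₀ + ν ξ):
  Q: 599 − 2(139) = 321.1
  P: 0 + 1(139) = 139

139 kmol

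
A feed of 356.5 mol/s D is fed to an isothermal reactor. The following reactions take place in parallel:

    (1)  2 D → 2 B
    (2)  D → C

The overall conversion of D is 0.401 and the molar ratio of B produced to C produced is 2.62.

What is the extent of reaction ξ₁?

ξ₁ = 51.7 mol/s

Conversion of D: D consumed = 0.401 × 356.5 = 143 mol/s = 2ξ₁ + 1ξ₂.
Selectivity: 2ξ₁ / (1ξ₂) = 2.62 → ξ₁ = 1.31 ξ₂.
Substitute: (2·1.31 + 1) ξ₂ = 143 → ξ₂ = 39.49 mol/s, ξ₁ = 51.73 mol/s.
Outlet amounts (n = n₀ + Σ ν·ξ):
  D: 356.5 − 2(51.73) − 1(39.49) = 213.5
  B: 0 + 2(51.73) = 103.5
  C: 0 + 1(39.49) = 39.49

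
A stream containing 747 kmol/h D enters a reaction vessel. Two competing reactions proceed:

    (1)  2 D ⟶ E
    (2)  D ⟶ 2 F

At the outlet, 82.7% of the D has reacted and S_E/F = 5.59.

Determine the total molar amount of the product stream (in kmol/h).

478 kmol/h

Conversion of D: D consumed = 0.827 × 747 = 617.8 kmol/h = 2ξ₁ + 1ξ₂.
Selectivity: 1ξ₁ / (2ξ₂) = 5.59 → ξ₁ = 11.18 ξ₂.
Substitute: (2·11.18 + 1) ξ₂ = 617.8 → ξ₂ = 26.45 kmol/h, ξ₁ = 295.7 kmol/h.
Outlet amounts (n = n₀ + Σ ν·ξ):
  D: 747 − 2(295.7) − 1(26.45) = 129.2
  E: 0 + 1(295.7) = 295.7
  F: 0 + 2(26.45) = 52.89
Total out = 129.2 + 295.7 + 52.89 = 477.8 kmol/h.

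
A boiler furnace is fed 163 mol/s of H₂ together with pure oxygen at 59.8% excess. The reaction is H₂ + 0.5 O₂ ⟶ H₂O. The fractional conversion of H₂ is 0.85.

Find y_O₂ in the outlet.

0.272

Stoichiometric O₂ = 0.5 × 163 = 81.5 mol/s; O₂ fed = 81.5 × 1.598 = 130.2 mol/s.
Fuel reacted = 0.85 × 163 → ξ = 138.5 mol/s.
Outlet (n = n₀ + ν ξ):
  H₂: 163 − 1(138.5) = 24.45
  O₂: 130.2 − 0.5(138.5) = 60.96
  H₂O: 0 + 1(138.5) = 138.5
Total out = 224 mol/s; y_O₂ = 60.96 / 224 = 0.2722.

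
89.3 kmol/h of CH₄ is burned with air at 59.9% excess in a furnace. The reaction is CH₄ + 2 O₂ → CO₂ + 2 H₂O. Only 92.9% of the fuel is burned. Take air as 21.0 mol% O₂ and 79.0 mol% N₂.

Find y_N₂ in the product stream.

0.741

Stoichiometric O₂ = 2 × 89.3 = 178.6 kmol/h; O₂ fed = 178.6 × 1.599 = 285.6 kmol/h.
N₂ fed = 285.6 × 79/21 = 1074 kmol/h.
Fuel reacted = 0.929 × 89.3 → ξ = 82.96 kmol/h.
Outlet (n = n₀ + ν ξ):
  CH₄: 89.3 − 1(82.96) = 6.34
  O₂: 285.6 − 2(82.96) = 119.7
  N₂: 1074 (inert)
  CO₂: 0 + 1(82.96) = 82.96
  H₂O: 0 + 2(82.96) = 165.9
Total out = 1449 kmol/h; y_N₂ = 1074 / 1449 = 0.7413.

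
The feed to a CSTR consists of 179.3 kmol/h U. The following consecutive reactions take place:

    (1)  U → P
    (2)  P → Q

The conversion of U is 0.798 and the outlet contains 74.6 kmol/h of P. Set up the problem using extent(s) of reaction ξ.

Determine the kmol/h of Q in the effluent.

Conversion of U: U consumed = 1ξ₁ = 0.798 × 179.3 → ξ₁ = 143.1 kmol/h.
P balance: n_P = 0 + 1ξ₁ − 1ξ₂ = 74.6 → ξ₂ = (1·143.1 − 74.6)/1 = 68.48 kmol/h.
Outlet amounts (n = n₀ + Σ ν·ξ):
  U: 179.3 − 1(143.1) = 36.22
  P: 0 + 1(143.1) − 1(68.48) = 74.6
  Q: 0 + 1(68.48) = 68.48

68.5 kmol/h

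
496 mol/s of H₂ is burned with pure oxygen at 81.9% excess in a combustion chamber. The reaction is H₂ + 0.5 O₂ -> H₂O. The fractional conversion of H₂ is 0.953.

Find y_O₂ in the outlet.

0.302

Stoichiometric O₂ = 0.5 × 496 = 248 mol/s; O₂ fed = 248 × 1.819 = 451.1 mol/s.
Fuel reacted = 0.953 × 496 → ξ = 472.7 mol/s.
Outlet (n = n₀ + ν ξ):
  H₂: 496 − 1(472.7) = 23.31
  O₂: 451.1 − 0.5(472.7) = 214.8
  H₂O: 0 + 1(472.7) = 472.7
Total out = 710.8 mol/s; y_O₂ = 214.8 / 710.8 = 0.3022.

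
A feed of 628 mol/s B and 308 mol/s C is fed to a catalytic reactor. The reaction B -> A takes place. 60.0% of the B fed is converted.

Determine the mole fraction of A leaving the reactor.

0.403

B reacted = 0.6 × 628 = 376.8 mol/s; ν_B = −1, so ξ = 376.8/1 = 376.8 mol/s.
Outlet amounts (n = n₀ + ν ξ):
  B: 628 − 1(376.8) = 251.2
  A: 0 + 1(376.8) = 376.8
  C: 308 (inert)
Total out = 936 mol/s; y_A = 376.8 / 936 = 0.4026.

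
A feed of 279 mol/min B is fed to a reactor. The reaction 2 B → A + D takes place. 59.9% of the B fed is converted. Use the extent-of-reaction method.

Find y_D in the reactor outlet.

0.299

B reacted = 0.599 × 279 = 167.1 mol/min; ν_B = −2, so ξ = 167.1/2 = 83.56 mol/min.
Outlet amounts (n = n₀ + ν ξ):
  B: 279 − 2(83.56) = 111.9
  A: 0 + 1(83.56) = 83.56
  D: 0 + 1(83.56) = 83.56
Total out = 279 mol/min; y_D = 83.56 / 279 = 0.2995.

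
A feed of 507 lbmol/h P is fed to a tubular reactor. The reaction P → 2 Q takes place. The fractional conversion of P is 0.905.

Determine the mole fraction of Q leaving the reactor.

0.95

P reacted = 0.905 × 507 = 458.8 lbmol/h; ν_P = −1, so ξ = 458.8/1 = 458.8 lbmol/h.
Outlet amounts (n = n₀ + ν ξ):
  P: 507 − 1(458.8) = 48.16
  Q: 0 + 2(458.8) = 917.7
Total out = 965.8 lbmol/h; y_Q = 917.7 / 965.8 = 0.9501.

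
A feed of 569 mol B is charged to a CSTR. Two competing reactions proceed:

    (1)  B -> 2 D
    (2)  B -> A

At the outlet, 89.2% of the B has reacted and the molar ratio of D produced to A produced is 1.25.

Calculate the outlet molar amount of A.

Conversion of B: B consumed = 0.892 × 569 = 507.5 mol = 1ξ₁ + 1ξ₂.
Selectivity: 2ξ₁ / (1ξ₂) = 1.25 → ξ₁ = 0.625 ξ₂.
Substitute: (1·0.625 + 1) ξ₂ = 507.5 → ξ₂ = 312.3 mol, ξ₁ = 195.2 mol.
Outlet amounts (n = n₀ + Σ ν·ξ):
  B: 569 − 1(195.2) − 1(312.3) = 61.45
  D: 0 + 2(195.2) = 390.4
  A: 0 + 1(312.3) = 312.3

312 mol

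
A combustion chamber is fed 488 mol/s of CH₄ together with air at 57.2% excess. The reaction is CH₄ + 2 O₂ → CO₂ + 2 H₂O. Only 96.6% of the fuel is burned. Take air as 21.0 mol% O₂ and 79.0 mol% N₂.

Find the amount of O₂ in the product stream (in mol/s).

Stoichiometric O₂ = 2 × 488 = 976 mol/s; O₂ fed = 976 × 1.572 = 1534 mol/s.
N₂ fed = 1534 × 79/21 = 5772 mol/s.
Fuel reacted = 0.966 × 488 → ξ = 471.4 mol/s.
Outlet (n = n₀ + ν ξ):
  CH₄: 488 − 1(471.4) = 16.59
  O₂: 1534 − 2(471.4) = 591.5
  N₂: 5772 (inert)
  CO₂: 0 + 1(471.4) = 471.4
  H₂O: 0 + 2(471.4) = 942.8

591 mol/s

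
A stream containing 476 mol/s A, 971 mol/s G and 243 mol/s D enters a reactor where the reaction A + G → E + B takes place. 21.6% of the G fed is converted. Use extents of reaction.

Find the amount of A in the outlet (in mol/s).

266 mol/s

G reacted = 0.216 × 971 = 209.7 mol/s; ν_G = −1, so ξ = 209.7/1 = 209.7 mol/s.
Outlet amounts (n = n₀ + ν ξ):
  A: 476 − 1(209.7) = 266.3
  G: 971 − 1(209.7) = 761.3
  E: 0 + 1(209.7) = 209.7
  B: 0 + 1(209.7) = 209.7
  D: 243 (inert)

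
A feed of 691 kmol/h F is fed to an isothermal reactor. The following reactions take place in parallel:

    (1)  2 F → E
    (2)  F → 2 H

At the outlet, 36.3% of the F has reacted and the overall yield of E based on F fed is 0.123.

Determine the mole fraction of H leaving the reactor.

0.235

Yield of E: 1ξ₁ / 691 = 0.123 → ξ₁ = 84.99 kmol/h.
Conversion of F: 2ξ₁ + 1ξ₂ = 0.363 × 691 = 250.8 → ξ₂ = 80.85 kmol/h.
Outlet amounts (n = n₀ + Σ ν·ξ):
  F: 691 − 2(84.99) − 1(80.85) = 440.2
  E: 0 + 1(84.99) = 84.99
  H: 0 + 2(80.85) = 161.7
Total out = 686.9 kmol/h; y_H = 161.7 / 686.9 = 0.2354.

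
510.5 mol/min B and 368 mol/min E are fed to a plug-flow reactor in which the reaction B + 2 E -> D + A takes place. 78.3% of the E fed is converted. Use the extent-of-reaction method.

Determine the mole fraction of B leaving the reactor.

E reacted = 0.783 × 368 = 288.1 mol/min; ν_E = −2, so ξ = 288.1/2 = 144.1 mol/min.
Outlet amounts (n = n₀ + ν ξ):
  B: 510.5 − 1(144.1) = 366.4
  E: 368 − 2(144.1) = 79.86
  D: 0 + 1(144.1) = 144.1
  A: 0 + 1(144.1) = 144.1
Total out = 734.4 mol/min; y_B = 366.4 / 734.4 = 0.4989.

0.499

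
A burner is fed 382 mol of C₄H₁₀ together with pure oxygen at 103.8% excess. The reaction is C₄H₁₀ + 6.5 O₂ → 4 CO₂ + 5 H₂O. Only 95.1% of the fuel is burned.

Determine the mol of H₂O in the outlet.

1820 mol

Stoichiometric O₂ = 6.5 × 382 = 2483 mol; O₂ fed = 2483 × 2.038 = 5060 mol.
Fuel reacted = 0.951 × 382 → ξ = 363.3 mol.
Outlet (n = n₀ + ν ξ):
  C₄H₁₀: 382 − 1(363.3) = 18.72
  O₂: 5060 − 6.5(363.3) = 2699
  CO₂: 0 + 4(363.3) = 1453
  H₂O: 0 + 5(363.3) = 1816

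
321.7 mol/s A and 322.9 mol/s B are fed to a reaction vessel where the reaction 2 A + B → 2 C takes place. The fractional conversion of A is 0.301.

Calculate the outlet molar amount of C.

A reacted = 0.301 × 321.7 = 96.83 mol/s; ν_A = −2, so ξ = 96.83/2 = 48.42 mol/s.
Outlet amounts (n = n₀ + ν ξ):
  A: 321.7 − 2(48.42) = 224.9
  B: 322.9 − 1(48.42) = 274.5
  C: 0 + 2(48.42) = 96.83

96.8 mol/s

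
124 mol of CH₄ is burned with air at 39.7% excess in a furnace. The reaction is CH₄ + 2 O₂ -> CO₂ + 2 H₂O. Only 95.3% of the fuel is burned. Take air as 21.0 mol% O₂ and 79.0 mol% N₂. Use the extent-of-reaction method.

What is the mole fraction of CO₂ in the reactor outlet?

0.0666

Stoichiometric O₂ = 2 × 124 = 248 mol; O₂ fed = 248 × 1.397 = 346.5 mol.
N₂ fed = 346.5 × 79/21 = 1303 mol.
Fuel reacted = 0.953 × 124 → ξ = 118.2 mol.
Outlet (n = n₀ + ν ξ):
  CH₄: 124 − 1(118.2) = 5.828
  O₂: 346.5 − 2(118.2) = 110.1
  N₂: 1303 (inert)
  CO₂: 0 + 1(118.2) = 118.2
  H₂O: 0 + 2(118.2) = 236.3
Total out = 1774 mol; y_CO₂ = 118.2 / 1774 = 0.06662.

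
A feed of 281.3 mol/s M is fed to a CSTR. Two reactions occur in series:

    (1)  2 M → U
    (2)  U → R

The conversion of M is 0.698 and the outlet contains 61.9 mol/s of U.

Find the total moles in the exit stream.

Conversion of M: M consumed = 2ξ₁ = 0.698 × 281.3 → ξ₁ = 98.17 mol/s.
U balance: n_U = 0 + 1ξ₁ − 1ξ₂ = 61.9 → ξ₂ = (1·98.17 − 61.9)/1 = 36.27 mol/s.
Outlet amounts (n = n₀ + Σ ν·ξ):
  M: 281.3 − 2(98.17) = 84.95
  U: 0 + 1(98.17) − 1(36.27) = 61.9
  R: 0 + 1(36.27) = 36.27
Total out = 84.95 + 61.9 + 36.27 = 183.1 mol/s.

183 mol/s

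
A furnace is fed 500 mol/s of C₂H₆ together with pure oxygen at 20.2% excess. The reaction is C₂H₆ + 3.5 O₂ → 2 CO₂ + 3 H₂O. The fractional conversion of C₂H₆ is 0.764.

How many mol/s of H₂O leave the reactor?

1150 mol/s

Stoichiometric O₂ = 3.5 × 500 = 1750 mol/s; O₂ fed = 1750 × 1.202 = 2104 mol/s.
Fuel reacted = 0.764 × 500 → ξ = 382 mol/s.
Outlet (n = n₀ + ν ξ):
  C₂H₆: 500 − 1(382) = 118
  O₂: 2104 − 3.5(382) = 766.5
  CO₂: 0 + 2(382) = 764
  H₂O: 0 + 3(382) = 1146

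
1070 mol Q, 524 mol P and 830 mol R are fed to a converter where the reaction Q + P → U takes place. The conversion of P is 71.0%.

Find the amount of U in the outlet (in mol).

P reacted = 0.71 × 524 = 372 mol; ν_P = −1, so ξ = 372/1 = 372 mol.
Outlet amounts (n = n₀ + ν ξ):
  Q: 1070 − 1(372) = 698
  P: 524 − 1(372) = 152
  U: 0 + 1(372) = 372
  R: 830 (inert)

372 mol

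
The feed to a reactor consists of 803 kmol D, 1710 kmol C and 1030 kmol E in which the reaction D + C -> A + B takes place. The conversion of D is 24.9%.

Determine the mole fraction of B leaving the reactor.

D reacted = 0.249 × 803 = 199.9 kmol; ν_D = −1, so ξ = 199.9/1 = 199.9 kmol.
Outlet amounts (n = n₀ + ν ξ):
  D: 803 − 1(199.9) = 603.1
  C: 1710 − 1(199.9) = 1510
  A: 0 + 1(199.9) = 199.9
  B: 0 + 1(199.9) = 199.9
  E: 1030 (inert)
Total out = 3543 kmol; y_B = 199.9 / 3543 = 0.05643.

0.0564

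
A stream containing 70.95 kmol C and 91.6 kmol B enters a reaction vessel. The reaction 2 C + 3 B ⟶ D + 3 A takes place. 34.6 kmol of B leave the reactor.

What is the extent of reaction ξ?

ξ = 19 kmol

For B: n = n₀ − 3ξ → 34.6 = 91.6 − 3ξ, giving ξ = 19 kmol.
Outlet amounts (n = n₀ + ν ξ):
  C: 70.95 − 2(19) = 32.95
  B: 91.6 − 3(19) = 34.6
  D: 0 + 1(19) = 19
  A: 0 + 3(19) = 57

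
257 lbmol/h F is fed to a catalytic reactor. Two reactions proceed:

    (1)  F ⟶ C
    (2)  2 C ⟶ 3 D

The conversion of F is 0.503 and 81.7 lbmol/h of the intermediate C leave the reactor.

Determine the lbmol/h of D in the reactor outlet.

71.4 lbmol/h

Conversion of F: F consumed = 1ξ₁ = 0.503 × 257 → ξ₁ = 129.3 lbmol/h.
C balance: n_C = 0 + 1ξ₁ − 2ξ₂ = 81.7 → ξ₂ = (1·129.3 − 81.7)/2 = 23.79 lbmol/h.
Outlet amounts (n = n₀ + Σ ν·ξ):
  F: 257 − 1(129.3) = 127.7
  C: 0 + 1(129.3) − 2(23.79) = 81.7
  D: 0 + 3(23.79) = 71.36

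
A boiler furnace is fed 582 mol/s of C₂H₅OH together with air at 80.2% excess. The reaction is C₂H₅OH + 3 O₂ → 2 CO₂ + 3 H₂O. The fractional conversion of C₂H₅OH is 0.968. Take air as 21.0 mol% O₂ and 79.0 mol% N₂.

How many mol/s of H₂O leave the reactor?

Stoichiometric O₂ = 3 × 582 = 1746 mol/s; O₂ fed = 1746 × 1.802 = 3146 mol/s.
N₂ fed = 3146 × 79/21 = 11840 mol/s.
Fuel reacted = 0.968 × 582 → ξ = 563.4 mol/s.
Outlet (n = n₀ + ν ξ):
  C₂H₅OH: 582 − 1(563.4) = 18.62
  O₂: 3146 − 3(563.4) = 1456
  N₂: 11840 (inert)
  CO₂: 0 + 2(563.4) = 1127
  H₂O: 0 + 3(563.4) = 1690

1690 mol/s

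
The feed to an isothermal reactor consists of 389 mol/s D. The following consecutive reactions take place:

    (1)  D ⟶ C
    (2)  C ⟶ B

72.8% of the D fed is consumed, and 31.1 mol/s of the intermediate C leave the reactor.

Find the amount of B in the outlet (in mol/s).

252 mol/s

Conversion of D: D consumed = 1ξ₁ = 0.728 × 389 → ξ₁ = 283.2 mol/s.
C balance: n_C = 0 + 1ξ₁ − 1ξ₂ = 31.1 → ξ₂ = (1·283.2 − 31.1)/1 = 252.1 mol/s.
Outlet amounts (n = n₀ + Σ ν·ξ):
  D: 389 − 1(283.2) = 105.8
  C: 0 + 1(283.2) − 1(252.1) = 31.1
  B: 0 + 1(252.1) = 252.1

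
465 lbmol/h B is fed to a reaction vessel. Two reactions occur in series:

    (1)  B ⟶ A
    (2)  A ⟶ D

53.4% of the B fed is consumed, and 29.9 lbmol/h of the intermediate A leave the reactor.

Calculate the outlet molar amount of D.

218 lbmol/h

Conversion of B: B consumed = 1ξ₁ = 0.534 × 465 → ξ₁ = 248.3 lbmol/h.
A balance: n_A = 0 + 1ξ₁ − 1ξ₂ = 29.9 → ξ₂ = (1·248.3 − 29.9)/1 = 218.4 lbmol/h.
Outlet amounts (n = n₀ + Σ ν·ξ):
  B: 465 − 1(248.3) = 216.7
  A: 0 + 1(248.3) − 1(218.4) = 29.9
  D: 0 + 1(218.4) = 218.4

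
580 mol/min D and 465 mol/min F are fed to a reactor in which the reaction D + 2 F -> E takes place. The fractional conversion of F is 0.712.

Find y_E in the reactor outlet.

0.232

F reacted = 0.712 × 465 = 331.1 mol/min; ν_F = −2, so ξ = 331.1/2 = 165.5 mol/min.
Outlet amounts (n = n₀ + ν ξ):
  D: 580 − 1(165.5) = 414.5
  F: 465 − 2(165.5) = 133.9
  E: 0 + 1(165.5) = 165.5
Total out = 713.9 mol/min; y_E = 165.5 / 713.9 = 0.2319.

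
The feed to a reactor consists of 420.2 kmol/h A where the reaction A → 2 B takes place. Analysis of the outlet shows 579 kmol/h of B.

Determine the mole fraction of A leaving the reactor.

For B: n = n₀ + 2ξ → 579 = 0 + 2ξ, giving ξ = 289.5 kmol/h.
Outlet amounts (n = n₀ + ν ξ):
  A: 420.2 − 1(289.5) = 130.7
  B: 0 + 2(289.5) = 579
Total out = 709.7 kmol/h; y_A = 130.7 / 709.7 = 0.1842.

0.184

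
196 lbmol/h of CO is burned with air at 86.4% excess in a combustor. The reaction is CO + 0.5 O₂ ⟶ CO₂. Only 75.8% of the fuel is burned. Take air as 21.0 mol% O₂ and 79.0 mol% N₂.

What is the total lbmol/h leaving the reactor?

992 lbmol/h

Stoichiometric O₂ = 0.5 × 196 = 98 lbmol/h; O₂ fed = 98 × 1.864 = 182.7 lbmol/h.
N₂ fed = 182.7 × 79/21 = 687.2 lbmol/h.
Fuel reacted = 0.758 × 196 → ξ = 148.6 lbmol/h.
Outlet (n = n₀ + ν ξ):
  CO: 196 − 1(148.6) = 47.43
  O₂: 182.7 − 0.5(148.6) = 108.4
  N₂: 687.2 (inert)
  CO₂: 0 + 1(148.6) = 148.6
Total out = 47.43 + 108.4 + 687.2 + 148.6 = 991.6 lbmol/h.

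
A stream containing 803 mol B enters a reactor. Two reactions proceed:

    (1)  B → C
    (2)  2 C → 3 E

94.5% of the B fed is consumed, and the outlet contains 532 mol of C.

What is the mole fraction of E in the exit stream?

0.371

Conversion of B: B consumed = 1ξ₁ = 0.945 × 803 → ξ₁ = 758.8 mol.
C balance: n_C = 0 + 1ξ₁ − 2ξ₂ = 532 → ξ₂ = (1·758.8 − 532)/2 = 113.4 mol.
Outlet amounts (n = n₀ + Σ ν·ξ):
  B: 803 − 1(758.8) = 44.17
  C: 0 + 1(758.8) − 2(113.4) = 532
  E: 0 + 3(113.4) = 340.3
Total out = 916.4 mol; y_E = 340.3 / 916.4 = 0.3713.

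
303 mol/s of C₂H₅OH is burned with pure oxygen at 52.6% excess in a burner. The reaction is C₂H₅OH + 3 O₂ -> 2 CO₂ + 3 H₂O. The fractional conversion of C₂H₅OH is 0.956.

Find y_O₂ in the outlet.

Stoichiometric O₂ = 3 × 303 = 909 mol/s; O₂ fed = 909 × 1.526 = 1387 mol/s.
Fuel reacted = 0.956 × 303 → ξ = 289.7 mol/s.
Outlet (n = n₀ + ν ξ):
  C₂H₅OH: 303 − 1(289.7) = 13.33
  O₂: 1387 − 3(289.7) = 518.1
  CO₂: 0 + 2(289.7) = 579.3
  H₂O: 0 + 3(289.7) = 869
Total out = 1980 mol/s; y_O₂ = 518.1 / 1980 = 0.2617.

0.262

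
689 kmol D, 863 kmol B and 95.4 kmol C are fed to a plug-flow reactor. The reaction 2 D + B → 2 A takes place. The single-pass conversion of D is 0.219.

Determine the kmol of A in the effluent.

D reacted = 0.219 × 689 = 150.9 kmol; ν_D = −2, so ξ = 150.9/2 = 75.45 kmol.
Outlet amounts (n = n₀ + ν ξ):
  D: 689 − 2(75.45) = 538.1
  B: 863 − 1(75.45) = 787.6
  A: 0 + 2(75.45) = 150.9
  C: 95.4 (inert)

151 kmol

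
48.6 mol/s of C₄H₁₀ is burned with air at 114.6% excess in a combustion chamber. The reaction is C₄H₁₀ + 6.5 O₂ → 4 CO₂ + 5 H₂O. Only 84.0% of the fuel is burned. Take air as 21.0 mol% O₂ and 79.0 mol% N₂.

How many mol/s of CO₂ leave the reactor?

Stoichiometric O₂ = 6.5 × 48.6 = 315.9 mol/s; O₂ fed = 315.9 × 2.146 = 677.9 mol/s.
N₂ fed = 677.9 × 79/21 = 2550 mol/s.
Fuel reacted = 0.84 × 48.6 → ξ = 40.82 mol/s.
Outlet (n = n₀ + ν ξ):
  C₄H₁₀: 48.6 − 1(40.82) = 7.776
  O₂: 677.9 − 6.5(40.82) = 412.6
  N₂: 2550 (inert)
  CO₂: 0 + 4(40.82) = 163.3
  H₂O: 0 + 5(40.82) = 204.1

163 mol/s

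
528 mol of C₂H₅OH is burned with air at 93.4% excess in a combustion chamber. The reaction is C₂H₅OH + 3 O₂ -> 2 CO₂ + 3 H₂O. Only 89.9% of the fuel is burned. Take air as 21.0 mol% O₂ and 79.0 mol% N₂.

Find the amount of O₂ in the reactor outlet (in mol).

1640 mol

Stoichiometric O₂ = 3 × 528 = 1584 mol; O₂ fed = 1584 × 1.934 = 3063 mol.
N₂ fed = 3063 × 79/21 = 11520 mol.
Fuel reacted = 0.899 × 528 → ξ = 474.7 mol.
Outlet (n = n₀ + ν ξ):
  C₂H₅OH: 528 − 1(474.7) = 53.33
  O₂: 3063 − 3(474.7) = 1639
  N₂: 11520 (inert)
  CO₂: 0 + 2(474.7) = 949.3
  H₂O: 0 + 3(474.7) = 1424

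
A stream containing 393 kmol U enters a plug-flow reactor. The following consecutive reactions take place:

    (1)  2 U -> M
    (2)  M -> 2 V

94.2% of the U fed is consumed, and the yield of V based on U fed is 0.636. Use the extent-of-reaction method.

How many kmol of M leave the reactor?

Conversion of U: U consumed = 2ξ₁ = 0.942 × 393 → ξ₁ = 185.1 kmol.
Yield of V: 2ξ₂ / 393 = 0.636 → ξ₂ = 125 kmol.
Outlet amounts (n = n₀ + Σ ν·ξ):
  U: 393 − 2(185.1) = 22.79
  M: 0 + 1(185.1) − 1(125) = 60.13
  V: 0 + 2(125) = 249.9

60.1 kmol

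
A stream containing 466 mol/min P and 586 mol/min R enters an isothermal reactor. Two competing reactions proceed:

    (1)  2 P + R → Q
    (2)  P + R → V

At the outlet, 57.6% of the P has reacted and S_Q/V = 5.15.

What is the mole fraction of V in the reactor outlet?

Conversion of P: P consumed = 0.576 × 466 = 268.4 mol/min = 2ξ₁ + 1ξ₂.
Selectivity: 1ξ₁ / (1ξ₂) = 5.15 → ξ₁ = 5.15 ξ₂.
Substitute: (2·5.15 + 1) ξ₂ = 268.4 → ξ₂ = 23.75 mol/min, ξ₁ = 122.3 mol/min.
Outlet amounts (n = n₀ + Σ ν·ξ):
  P: 466 − 2(122.3) − 1(23.75) = 197.6
  R: 586 − 1(122.3) − 1(23.75) = 439.9
  Q: 0 + 1(122.3) = 122.3
  V: 0 + 1(23.75) = 23.75
Total out = 783.6 mol/min; y_V = 23.75 / 783.6 = 0.03031.

0.0303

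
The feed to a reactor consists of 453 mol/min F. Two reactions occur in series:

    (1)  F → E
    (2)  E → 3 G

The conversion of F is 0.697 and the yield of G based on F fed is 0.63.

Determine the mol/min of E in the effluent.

221 mol/min

Conversion of F: F consumed = 1ξ₁ = 0.697 × 453 → ξ₁ = 315.7 mol/min.
Yield of G: 3ξ₂ / 453 = 0.63 → ξ₂ = 95.13 mol/min.
Outlet amounts (n = n₀ + Σ ν·ξ):
  F: 453 − 1(315.7) = 137.3
  E: 0 + 1(315.7) − 1(95.13) = 220.6
  G: 0 + 3(95.13) = 285.4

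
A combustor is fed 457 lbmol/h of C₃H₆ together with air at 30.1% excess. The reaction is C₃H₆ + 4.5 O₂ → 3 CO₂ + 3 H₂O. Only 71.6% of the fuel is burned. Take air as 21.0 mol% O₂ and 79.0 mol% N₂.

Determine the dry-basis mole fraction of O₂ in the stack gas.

Stoichiometric O₂ = 4.5 × 457 = 2056 lbmol/h; O₂ fed = 2056 × 1.301 = 2676 lbmol/h.
N₂ fed = 2676 × 79/21 = 10070 lbmol/h.
Fuel reacted = 0.716 × 457 → ξ = 327.2 lbmol/h.
Outlet (n = n₀ + ν ξ):
  C₃H₆: 457 − 1(327.2) = 129.8
  O₂: 2676 − 4.5(327.2) = 1203
  N₂: 10070 (inert)
  CO₂: 0 + 3(327.2) = 981.6
  H₂O: 0 + 3(327.2) = 981.6
Dry total = 12380 lbmol/h; y_O₂ (dry) = 1203 / 12380 = 0.09718.

0.0972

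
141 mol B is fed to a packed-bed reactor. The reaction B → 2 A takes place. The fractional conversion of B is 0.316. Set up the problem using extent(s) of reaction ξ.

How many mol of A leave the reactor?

B reacted = 0.316 × 141 = 44.56 mol; ν_B = −1, so ξ = 44.56/1 = 44.56 mol.
Outlet amounts (n = n₀ + ν ξ):
  B: 141 − 1(44.56) = 96.44
  A: 0 + 2(44.56) = 89.11

89.1 mol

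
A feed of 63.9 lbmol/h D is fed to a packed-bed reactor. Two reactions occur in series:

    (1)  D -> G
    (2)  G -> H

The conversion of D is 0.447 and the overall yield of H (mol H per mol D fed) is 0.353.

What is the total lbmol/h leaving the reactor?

Conversion of D: D consumed = 1ξ₁ = 0.447 × 63.9 → ξ₁ = 28.56 lbmol/h.
Yield of H: 1ξ₂ / 63.9 = 0.353 → ξ₂ = 22.56 lbmol/h.
Outlet amounts (n = n₀ + Σ ν·ξ):
  D: 63.9 − 1(28.56) = 35.34
  G: 0 + 1(28.56) − 1(22.56) = 6.007
  H: 0 + 1(22.56) = 22.56
Total out = 35.34 + 6.007 + 22.56 = 63.9 lbmol/h.

63.9 lbmol/h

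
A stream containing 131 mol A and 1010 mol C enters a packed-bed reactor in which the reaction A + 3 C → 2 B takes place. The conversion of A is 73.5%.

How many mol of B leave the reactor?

A reacted = 0.735 × 131 = 96.28 mol; ν_A = −1, so ξ = 96.28/1 = 96.28 mol.
Outlet amounts (n = n₀ + ν ξ):
  A: 131 − 1(96.28) = 34.72
  C: 1010 − 3(96.28) = 721.1
  B: 0 + 2(96.28) = 192.6

193 mol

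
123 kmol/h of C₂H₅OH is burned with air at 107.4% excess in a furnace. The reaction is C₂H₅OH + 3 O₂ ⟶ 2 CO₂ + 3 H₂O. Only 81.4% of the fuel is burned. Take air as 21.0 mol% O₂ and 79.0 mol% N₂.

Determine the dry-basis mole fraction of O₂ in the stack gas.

0.13

Stoichiometric O₂ = 3 × 123 = 369 kmol/h; O₂ fed = 369 × 2.074 = 765.3 kmol/h.
N₂ fed = 765.3 × 79/21 = 2879 kmol/h.
Fuel reacted = 0.814 × 123 → ξ = 100.1 kmol/h.
Outlet (n = n₀ + ν ξ):
  C₂H₅OH: 123 − 1(100.1) = 22.88
  O₂: 765.3 − 3(100.1) = 464.9
  N₂: 2879 (inert)
  CO₂: 0 + 2(100.1) = 200.2
  H₂O: 0 + 3(100.1) = 300.4
Dry total = 3567 kmol/h; y_O₂ (dry) = 464.9 / 3567 = 0.1303.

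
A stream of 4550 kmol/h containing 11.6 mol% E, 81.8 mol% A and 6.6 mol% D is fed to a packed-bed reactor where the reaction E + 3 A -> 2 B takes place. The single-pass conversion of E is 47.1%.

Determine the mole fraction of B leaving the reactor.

E reacted = 0.471 × 527.8 = 248.6 kmol/h; ν_E = −1, so ξ = 248.6/1 = 248.6 kmol/h.
Outlet amounts (n = n₀ + ν ξ):
  E: 527.8 − 1(248.6) = 279.2
  A: 3722 − 3(248.6) = 2976
  B: 0 + 2(248.6) = 497.2
  D: 300.3 (inert)
Total out = 4053 kmol/h; y_B = 497.2 / 4053 = 0.1227.

0.123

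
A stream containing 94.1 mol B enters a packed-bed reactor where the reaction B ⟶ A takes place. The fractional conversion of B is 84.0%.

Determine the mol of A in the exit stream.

B reacted = 0.84 × 94.1 = 79.04 mol; ν_B = −1, so ξ = 79.04/1 = 79.04 mol.
Outlet amounts (n = n₀ + ν ξ):
  B: 94.1 − 1(79.04) = 15.06
  A: 0 + 1(79.04) = 79.04

79 mol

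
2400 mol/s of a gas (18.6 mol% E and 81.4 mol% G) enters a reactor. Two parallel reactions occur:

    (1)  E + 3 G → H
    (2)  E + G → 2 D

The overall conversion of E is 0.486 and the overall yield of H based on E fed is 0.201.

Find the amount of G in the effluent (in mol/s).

1560 mol/s

Yield of H: 1ξ₁ / 446.4 = 0.201 → ξ₁ = 89.73 mol/s.
Conversion of E: 1ξ₁ + 1ξ₂ = 0.486 × 446.4 = 217 → ξ₂ = 127.2 mol/s.
Outlet amounts (n = n₀ + Σ ν·ξ):
  E: 446.4 − 1(89.73) − 1(127.2) = 229.4
  G: 1954 − 3(89.73) − 1(127.2) = 1557
  H: 0 + 1(89.73) = 89.73
  D: 0 + 2(127.2) = 254.4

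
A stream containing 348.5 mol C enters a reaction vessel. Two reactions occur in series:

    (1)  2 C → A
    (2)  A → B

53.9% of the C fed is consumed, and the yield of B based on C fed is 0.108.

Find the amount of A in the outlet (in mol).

Conversion of C: C consumed = 2ξ₁ = 0.539 × 348.5 → ξ₁ = 93.92 mol.
Yield of B: 1ξ₂ / 348.5 = 0.108 → ξ₂ = 37.64 mol.
Outlet amounts (n = n₀ + Σ ν·ξ):
  C: 348.5 − 2(93.92) = 160.7
  A: 0 + 1(93.92) − 1(37.64) = 56.28
  B: 0 + 1(37.64) = 37.64

56.3 mol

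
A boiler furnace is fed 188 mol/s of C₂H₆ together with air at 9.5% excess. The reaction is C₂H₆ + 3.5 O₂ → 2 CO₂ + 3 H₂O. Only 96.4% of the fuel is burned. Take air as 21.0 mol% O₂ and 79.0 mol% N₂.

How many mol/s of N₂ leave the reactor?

2710 mol/s

Stoichiometric O₂ = 3.5 × 188 = 658 mol/s; O₂ fed = 658 × 1.095 = 720.5 mol/s.
N₂ fed = 720.5 × 79/21 = 2710 mol/s.
Fuel reacted = 0.964 × 188 → ξ = 181.2 mol/s.
Outlet (n = n₀ + ν ξ):
  C₂H₆: 188 − 1(181.2) = 6.768
  O₂: 720.5 − 3.5(181.2) = 86.2
  N₂: 2710 (inert)
  CO₂: 0 + 2(181.2) = 362.5
  H₂O: 0 + 3(181.2) = 543.7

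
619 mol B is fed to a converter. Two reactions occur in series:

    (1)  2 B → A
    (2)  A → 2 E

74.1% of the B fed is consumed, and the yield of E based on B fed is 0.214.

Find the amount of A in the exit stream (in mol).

Conversion of B: B consumed = 2ξ₁ = 0.741 × 619 → ξ₁ = 229.3 mol.
Yield of E: 2ξ₂ / 619 = 0.214 → ξ₂ = 66.23 mol.
Outlet amounts (n = n₀ + Σ ν·ξ):
  B: 619 − 2(229.3) = 160.3
  A: 0 + 1(229.3) − 1(66.23) = 163.1
  E: 0 + 2(66.23) = 132.5

163 mol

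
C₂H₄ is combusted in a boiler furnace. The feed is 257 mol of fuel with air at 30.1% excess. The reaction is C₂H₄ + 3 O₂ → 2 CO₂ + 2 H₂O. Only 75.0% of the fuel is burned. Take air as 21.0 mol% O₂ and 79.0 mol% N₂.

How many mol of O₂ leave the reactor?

425 mol

Stoichiometric O₂ = 3 × 257 = 771 mol; O₂ fed = 771 × 1.301 = 1003 mol.
N₂ fed = 1003 × 79/21 = 3773 mol.
Fuel reacted = 0.75 × 257 → ξ = 192.8 mol.
Outlet (n = n₀ + ν ξ):
  C₂H₄: 257 − 1(192.8) = 64.25
  O₂: 1003 − 3(192.8) = 424.8
  N₂: 3773 (inert)
  CO₂: 0 + 2(192.8) = 385.5
  H₂O: 0 + 2(192.8) = 385.5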